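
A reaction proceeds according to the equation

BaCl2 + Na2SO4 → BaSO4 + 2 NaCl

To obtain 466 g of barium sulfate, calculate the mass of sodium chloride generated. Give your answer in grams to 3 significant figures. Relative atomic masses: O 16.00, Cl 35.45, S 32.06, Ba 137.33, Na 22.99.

M(BaSO4) = 137.33 + 32.06 + 4(16.00) = 233.39 g/mol.
M(NaCl) = 22.99 + 35.45 = 58.44 g/mol.
n(BaSO4) = 466.0 g / 233.39 g/mol = 1.997 mol.
From the equation the BaSO4:NaCl mole ratio is 1:2, so n(NaCl) = 1.997 × 2/1 = 3.993 mol.
Mass of NaCl = 3.993 mol × 58.44 g/mol = 233.4 g.

233 g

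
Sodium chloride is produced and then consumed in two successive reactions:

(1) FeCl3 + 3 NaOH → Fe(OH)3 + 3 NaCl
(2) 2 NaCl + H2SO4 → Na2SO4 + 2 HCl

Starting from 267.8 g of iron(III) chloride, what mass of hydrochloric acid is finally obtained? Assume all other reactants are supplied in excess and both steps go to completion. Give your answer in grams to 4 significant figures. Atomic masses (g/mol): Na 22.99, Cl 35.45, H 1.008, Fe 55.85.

180.6 g

M(FeCl3) = 55.85 + 3(35.45) = 162.20 g/mol.
M(HCl) = 1.008 + 35.45 = 36.458 g/mol.
n(FeCl3) = 267.80 / 162.20 = 1.6510 mol.
Step 1 gives a 1:3 ratio of FeCl3 to NaCl, so n(NaCl) = 4.9531 mol.
In step 2 the NaCl:HCl ratio is 2:2, so n(HCl) = 4.9531 mol.
Mass of HCl = 4.9531 × 36.458 = 180.58 g.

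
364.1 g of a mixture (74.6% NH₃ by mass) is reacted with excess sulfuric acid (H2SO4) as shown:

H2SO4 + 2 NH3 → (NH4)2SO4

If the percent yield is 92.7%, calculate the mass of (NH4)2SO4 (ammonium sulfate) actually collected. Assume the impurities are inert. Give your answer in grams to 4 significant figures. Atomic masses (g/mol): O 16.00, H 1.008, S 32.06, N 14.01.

Pure NH3 available = 364.1 g × 0.746 = 271.62 g.
M(NH3) = 14.01 + 3(1.008) = 17.034 g/mol.
M((NH4)2SO4) = 2(14.01) + 8(1.008) + 32.06 + 4(16.00) = 132.144 g/mol.
n(NH3) = 271.62 g / 17.034 g/mol = 15.946 mol.
From the equation the NH3:(NH4)2SO4 mole ratio is 2:1, so n((NH4)2SO4) = 15.946 × 1/2 = 7.9728 mol.
Mass of (NH4)2SO4 = 7.9728 mol × 132.144 g/mol = 1053.6 g.
Actual mass collected = 1053.6 g × 0.927 = 976.65 g.

976.7 g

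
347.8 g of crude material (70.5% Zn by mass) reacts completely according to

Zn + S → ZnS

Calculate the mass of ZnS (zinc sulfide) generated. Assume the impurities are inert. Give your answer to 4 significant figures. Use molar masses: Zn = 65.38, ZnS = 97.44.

Mass of pure Zn = 347.8 g × 0.705 = 245.20 g.
n(Zn) = 245.20 g / 65.38 g/mol = 3.7504 mol.
From the equation the Zn:ZnS mole ratio is 1:1, so n(ZnS) = 3.7504 × 1/1 = 3.7504 mol.
Mass of ZnS = 3.7504 mol × 97.44 g/mol = 365.44 g.

365.4 g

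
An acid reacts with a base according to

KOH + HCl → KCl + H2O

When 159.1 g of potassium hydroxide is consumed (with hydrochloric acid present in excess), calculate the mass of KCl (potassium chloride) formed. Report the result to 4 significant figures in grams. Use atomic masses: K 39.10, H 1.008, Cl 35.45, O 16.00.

M(KOH) = 39.10 + 16.00 + 1.008 = 56.108 g/mol.
M(KCl) = 39.10 + 35.45 = 74.55 g/mol.
n(KOH) = 159.10 g / 56.108 g/mol = 2.8356 mol.
From the equation the KOH:KCl mole ratio is 1:1, so n(KCl) = 2.8356 × 1/1 = 2.8356 mol.
Mass of KCl = 2.8356 mol × 74.55 g/mol = 211.39 g.

211.4 g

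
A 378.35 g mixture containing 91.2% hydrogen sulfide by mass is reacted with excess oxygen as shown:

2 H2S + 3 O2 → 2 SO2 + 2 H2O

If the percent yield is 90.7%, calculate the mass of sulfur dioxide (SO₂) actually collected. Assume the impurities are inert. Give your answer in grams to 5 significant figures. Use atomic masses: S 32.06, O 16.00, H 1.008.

Pure H2S available = 378.35 g × 0.912 = 345.055 g.
M(H2S) = 2(1.008) + 32.06 = 34.076 g/mol.
M(SO2) = 32.06 + 2(16.00) = 64.06 g/mol.
n(H2S) = 345.055 g / 34.076 g/mol = 10.1260 mol.
From the equation the H2S:SO2 mole ratio is 2:2, so n(SO2) = 10.1260 × 2/2 = 10.1260 mol.
Mass of SO2 = 10.1260 mol × 64.06 g/mol = 648.675 g.
Actual mass collected = 648.675 g × 0.907 = 588.348 g.

588.35 g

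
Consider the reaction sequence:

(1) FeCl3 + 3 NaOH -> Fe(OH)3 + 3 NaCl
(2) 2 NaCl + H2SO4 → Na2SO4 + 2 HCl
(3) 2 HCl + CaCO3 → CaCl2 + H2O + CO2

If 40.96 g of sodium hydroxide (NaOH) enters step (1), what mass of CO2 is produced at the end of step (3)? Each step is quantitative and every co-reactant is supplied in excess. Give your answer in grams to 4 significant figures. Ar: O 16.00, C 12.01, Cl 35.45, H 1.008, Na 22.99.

22.53 g

M(NaOH) = 22.99 + 16.00 + 1.008 = 39.998 g/mol.
M(CO2) = 12.01 + 2(16.00) = 44.01 g/mol.
n(NaOH) = 40.96 / 39.998 = 1.0241 mol.
Reaction (1): NaOH→NaCl ratio 3:3 ⇒ n(NaCl) = 1.0241 mol.
Reaction (2): NaCl→HCl ratio 2:2 ⇒ n(HCl) = 1.0241 mol.
Reaction (3): HCl→CO2 ratio 2:1 ⇒ n(CO2) = 0.51203 mol.
Mass of CO2 = 0.51203 × 44.01 = 22.534 g.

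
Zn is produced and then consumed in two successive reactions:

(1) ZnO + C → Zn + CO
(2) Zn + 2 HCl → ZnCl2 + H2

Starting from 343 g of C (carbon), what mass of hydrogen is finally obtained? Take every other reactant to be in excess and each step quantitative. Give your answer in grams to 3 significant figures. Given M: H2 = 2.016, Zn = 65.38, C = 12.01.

n(C) = 343.0 / 12.01 = 28.56 mol.
Step 1 gives a 1:1 ratio of C to Zn, so n(Zn) = 28.56 mol.
In step 2 the Zn:H2 ratio is 1:1, so n(H2) = 28.56 mol.
Mass of H2 = 28.56 × 2.016 = 57.58 g.

57.6 g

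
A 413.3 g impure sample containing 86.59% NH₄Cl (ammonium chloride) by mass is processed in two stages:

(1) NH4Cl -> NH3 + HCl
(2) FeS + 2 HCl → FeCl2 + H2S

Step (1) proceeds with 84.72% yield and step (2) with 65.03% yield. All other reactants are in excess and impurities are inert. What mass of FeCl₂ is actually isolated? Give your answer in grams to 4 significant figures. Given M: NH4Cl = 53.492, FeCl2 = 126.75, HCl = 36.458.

Pure NH4Cl = 413.3 × 0.8659 = 357.88 g.
n(NH4Cl) = 357.88 / 53.492 = 6.6903 mol.
Step 1 (NH4Cl:HCl = 1:1): theoretical n(HCl) = 6.6903 mol; at 84.72% yield, n(HCl) = 5.6680 mol.
Step 2 (HCl:FeCl2 = 2:1): theoretical n(FeCl2) = 2.8340 mol, so theoretical mass = 2.8340 × 126.75 = 359.21 g.
At 65.03% yield, actual mass of FeCl2 = 359.21 × 0.6503 = 233.59 g.

233.6 g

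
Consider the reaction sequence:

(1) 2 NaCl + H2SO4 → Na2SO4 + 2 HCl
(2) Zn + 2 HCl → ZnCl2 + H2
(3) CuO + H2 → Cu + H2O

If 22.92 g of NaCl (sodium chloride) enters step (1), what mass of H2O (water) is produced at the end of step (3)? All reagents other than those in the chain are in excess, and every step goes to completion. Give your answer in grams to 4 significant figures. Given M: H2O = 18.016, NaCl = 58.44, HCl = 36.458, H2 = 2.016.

n(NaCl) = 22.92 / 58.44 = 0.39220 mol.
Reaction (1): NaCl→HCl ratio 2:2 ⇒ n(HCl) = 0.39220 mol.
Reaction (2): HCl→H2 ratio 2:1 ⇒ n(H2) = 0.19610 mol.
Reaction (3): H2→H2O ratio 1:1 ⇒ n(H2O) = 0.19610 mol.
Mass of H2O = 0.19610 × 18.016 = 3.5329 g.

3.533 g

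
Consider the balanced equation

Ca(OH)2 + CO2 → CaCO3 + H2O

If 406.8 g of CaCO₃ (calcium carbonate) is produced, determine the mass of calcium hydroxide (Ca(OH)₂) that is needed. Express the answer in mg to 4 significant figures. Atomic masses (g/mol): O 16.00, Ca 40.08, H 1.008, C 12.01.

M(CaCO3) = 40.08 + 12.01 + 3(16.00) = 100.09 g/mol.
M(Ca(OH)2) = 40.08 + 2(16.00) + 2(1.008) = 74.096 g/mol.
n(CaCO3) = 406.80 g / 100.09 g/mol = 4.0643 mol.
From the equation the CaCO3:Ca(OH)2 mole ratio is 1:1, so n(Ca(OH)2) = 4.0643 × 1/1 = 4.0643 mol.
Mass of Ca(OH)2 = 4.0643 mol × 74.096 g/mol = 301.15 g.
Converting to mg: 301.15 g = 301200 mg.

301200 mg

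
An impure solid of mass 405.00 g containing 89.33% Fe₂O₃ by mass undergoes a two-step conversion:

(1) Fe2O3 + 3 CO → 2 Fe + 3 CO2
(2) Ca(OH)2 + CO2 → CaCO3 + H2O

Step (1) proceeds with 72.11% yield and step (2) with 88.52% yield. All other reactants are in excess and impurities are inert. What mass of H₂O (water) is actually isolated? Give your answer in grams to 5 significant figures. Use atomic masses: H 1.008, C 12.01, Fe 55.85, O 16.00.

78.156 g

Pure Fe2O3 = 405.00 × 0.8933 = 361.786 g.
M(Fe2O3) = 2(55.85) + 3(16.00) = 159.70 g/mol.
M(H2O) = 2(1.008) + 16.00 = 18.016 g/mol.
n(Fe2O3) = 361.786 / 159.70 = 2.26541 mol.
Step 1 (Fe2O3:CO2 = 1:3): theoretical n(CO2) = 6.79624 mol; at 72.11% yield, n(CO2) = 4.90077 mol.
Step 2 (CO2:H2O = 1:1): theoretical n(H2O) = 4.90077 mol, so theoretical mass = 4.90077 × 18.016 = 88.2922 g.
At 88.52% yield, actual mass of H2O = 88.2922 × 0.8852 = 78.1563 g.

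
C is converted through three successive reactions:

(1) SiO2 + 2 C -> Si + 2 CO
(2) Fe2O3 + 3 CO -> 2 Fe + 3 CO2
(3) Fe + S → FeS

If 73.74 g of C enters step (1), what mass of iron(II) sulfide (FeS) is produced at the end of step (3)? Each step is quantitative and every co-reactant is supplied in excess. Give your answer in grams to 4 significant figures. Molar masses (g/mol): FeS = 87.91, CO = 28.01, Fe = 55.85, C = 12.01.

359.8 g

n(C) = 73.74 / 12.01 = 6.1399 mol.
Reaction (1): C→CO ratio 2:2 ⇒ n(CO) = 6.1399 mol.
Reaction (2): CO→Fe ratio 3:2 ⇒ n(Fe) = 4.0933 mol.
Reaction (3): Fe→FeS ratio 1:1 ⇒ n(FeS) = 4.0933 mol.
Mass of FeS = 4.0933 × 87.91 = 359.84 g.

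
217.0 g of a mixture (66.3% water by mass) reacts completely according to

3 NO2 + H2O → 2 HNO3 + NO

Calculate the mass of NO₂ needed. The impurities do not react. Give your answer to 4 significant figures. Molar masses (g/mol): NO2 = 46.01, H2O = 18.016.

Mass of pure H2O = 217.0 g × 0.663 = 143.87 g.
n(H2O) = 143.87 g / 18.016 g/mol = 7.9857 mol.
From the equation the H2O:NO2 mole ratio is 1:3, so n(NO2) = 7.9857 × 3/1 = 23.957 mol.
Mass of NO2 = 23.957 mol × 46.01 g/mol = 1102.3 g.

1102 g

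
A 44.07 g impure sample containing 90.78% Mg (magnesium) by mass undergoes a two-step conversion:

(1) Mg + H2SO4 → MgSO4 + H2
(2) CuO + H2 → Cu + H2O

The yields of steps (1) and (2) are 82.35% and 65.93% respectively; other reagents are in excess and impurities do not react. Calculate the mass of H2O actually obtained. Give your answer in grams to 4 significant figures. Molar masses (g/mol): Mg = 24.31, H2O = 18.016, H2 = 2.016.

16.10 g

Pure Mg = 44.07 × 0.9078 = 40.007 g.
n(Mg) = 40.007 / 24.31 = 1.6457 mol.
Step 1 (Mg:H2 = 1:1): theoretical n(H2) = 1.6457 mol; at 82.35% yield, n(H2) = 1.3552 mol.
Step 2 (H2:H2O = 1:1): theoretical n(H2O) = 1.3552 mol, so theoretical mass = 1.3552 × 18.016 = 24.416 g.
At 65.93% yield, actual mass of H2O = 24.416 × 0.6593 = 16.097 g.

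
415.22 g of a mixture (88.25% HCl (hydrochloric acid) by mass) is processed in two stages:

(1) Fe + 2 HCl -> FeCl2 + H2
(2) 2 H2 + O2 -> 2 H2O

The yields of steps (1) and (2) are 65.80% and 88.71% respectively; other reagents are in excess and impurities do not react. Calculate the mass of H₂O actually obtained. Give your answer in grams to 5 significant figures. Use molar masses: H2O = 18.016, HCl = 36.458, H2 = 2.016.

Pure HCl = 415.22 × 0.8825 = 366.432 g.
n(HCl) = 366.432 / 36.458 = 10.0508 mol.
Step 1 (HCl:H2 = 2:1): theoretical n(H2) = 5.02539 mol; at 65.80% yield, n(H2) = 3.30671 mol.
Step 2 (H2:H2O = 2:2): theoretical n(H2O) = 3.30671 mol, so theoretical mass = 3.30671 × 18.016 = 59.5737 g.
At 88.71% yield, actual mass of H2O = 59.5737 × 0.8871 = 52.8478 g.

52.848 g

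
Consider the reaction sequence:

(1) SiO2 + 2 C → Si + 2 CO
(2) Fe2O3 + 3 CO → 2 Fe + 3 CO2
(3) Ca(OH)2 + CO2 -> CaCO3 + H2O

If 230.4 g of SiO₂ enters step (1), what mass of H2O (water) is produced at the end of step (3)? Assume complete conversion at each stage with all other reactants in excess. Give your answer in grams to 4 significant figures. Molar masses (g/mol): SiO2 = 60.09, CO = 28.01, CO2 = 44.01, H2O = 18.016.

138.2 g

n(SiO2) = 230.4 / 60.09 = 3.8342 mol.
Reaction (1): SiO2→CO ratio 1:2 ⇒ n(CO) = 7.6685 mol.
Reaction (2): CO→CO2 ratio 3:3 ⇒ n(CO2) = 7.6685 mol.
Reaction (3): CO2→H2O ratio 1:1 ⇒ n(H2O) = 7.6685 mol.
Mass of H2O = 7.6685 × 18.016 = 138.16 g.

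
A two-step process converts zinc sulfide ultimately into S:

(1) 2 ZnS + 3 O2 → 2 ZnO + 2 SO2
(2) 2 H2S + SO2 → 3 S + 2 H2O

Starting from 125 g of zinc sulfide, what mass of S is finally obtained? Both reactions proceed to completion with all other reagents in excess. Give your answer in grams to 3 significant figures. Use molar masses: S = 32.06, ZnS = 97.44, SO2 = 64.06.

n(ZnS) = 125.0 / 97.44 = 1.283 mol.
Step 1 gives a 2:2 ratio of ZnS to SO2, so n(SO2) = 1.283 mol.
In step 2 the SO2:S ratio is 1:3, so n(S) = 3.849 mol.
Mass of S = 3.849 × 32.06 = 123.4 g.

123 g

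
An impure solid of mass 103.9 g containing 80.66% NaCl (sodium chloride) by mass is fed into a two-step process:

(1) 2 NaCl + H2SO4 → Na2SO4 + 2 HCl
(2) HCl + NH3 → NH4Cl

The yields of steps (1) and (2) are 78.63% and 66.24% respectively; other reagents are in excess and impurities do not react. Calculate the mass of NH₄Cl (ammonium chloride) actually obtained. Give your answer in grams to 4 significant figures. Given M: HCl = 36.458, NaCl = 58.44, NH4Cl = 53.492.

39.95 g

Pure NaCl = 103.9 × 0.8066 = 83.806 g.
n(NaCl) = 83.806 / 58.44 = 1.4340 mol.
Step 1 (NaCl:HCl = 2:2): theoretical n(HCl) = 1.4340 mol; at 78.63% yield, n(HCl) = 1.1276 mol.
Step 2 (HCl:NH4Cl = 1:1): theoretical n(NH4Cl) = 1.1276 mol, so theoretical mass = 1.1276 × 53.492 = 60.317 g.
At 66.24% yield, actual mass of NH4Cl = 60.317 × 0.6624 = 39.954 g.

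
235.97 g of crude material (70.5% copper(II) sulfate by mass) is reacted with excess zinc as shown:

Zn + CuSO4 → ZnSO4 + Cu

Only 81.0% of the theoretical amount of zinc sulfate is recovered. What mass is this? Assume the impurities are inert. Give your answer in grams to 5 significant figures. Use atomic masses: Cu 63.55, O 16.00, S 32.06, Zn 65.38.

136.30 g

Pure CuSO4 available = 235.97 g × 0.705 = 166.359 g.
M(CuSO4) = 63.55 + 32.06 + 4(16.00) = 159.61 g/mol.
M(ZnSO4) = 65.38 + 32.06 + 4(16.00) = 161.44 g/mol.
n(CuSO4) = 166.359 g / 159.61 g/mol = 1.04228 mol.
From the equation the CuSO4:ZnSO4 mole ratio is 1:1, so n(ZnSO4) = 1.04228 × 1/1 = 1.04228 mol.
Mass of ZnSO4 = 1.04228 mol × 161.44 g/mol = 168.266 g.
Actual mass collected = 168.266 g × 0.810 = 136.296 g.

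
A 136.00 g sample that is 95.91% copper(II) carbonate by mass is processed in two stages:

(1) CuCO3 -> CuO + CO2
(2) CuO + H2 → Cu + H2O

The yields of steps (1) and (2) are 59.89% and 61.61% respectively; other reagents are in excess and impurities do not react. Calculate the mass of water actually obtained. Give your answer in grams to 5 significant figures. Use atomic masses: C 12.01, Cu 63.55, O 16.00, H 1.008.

7.0176 g

Pure CuCO3 = 136.00 × 0.9591 = 130.438 g.
M(CuCO3) = 63.55 + 12.01 + 3(16.00) = 123.56 g/mol.
M(H2O) = 2(1.008) + 16.00 = 18.016 g/mol.
n(CuCO3) = 130.438 / 123.56 = 1.05566 mol.
Step 1 (CuCO3:CuO = 1:1): theoretical n(CuO) = 1.05566 mol; at 59.89% yield, n(CuO) = 0.632236 mol.
Step 2 (CuO:H2O = 1:1): theoretical n(H2O) = 0.632236 mol, so theoretical mass = 0.632236 × 18.016 = 11.3904 g.
At 61.61% yield, actual mass of H2O = 11.3904 × 0.6161 = 7.01760 g.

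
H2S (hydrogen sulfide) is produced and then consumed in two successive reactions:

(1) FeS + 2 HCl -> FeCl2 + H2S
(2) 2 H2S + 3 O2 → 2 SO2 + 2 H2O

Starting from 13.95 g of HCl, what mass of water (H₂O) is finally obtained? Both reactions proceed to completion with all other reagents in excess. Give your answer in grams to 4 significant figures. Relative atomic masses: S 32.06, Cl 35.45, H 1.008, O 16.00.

3.447 g

M(HCl) = 1.008 + 35.45 = 36.458 g/mol.
M(H2O) = 2(1.008) + 16.00 = 18.016 g/mol.
n(HCl) = 13.950 / 36.458 = 0.38263 mol.
Step 1 gives a 2:1 ratio of HCl to H2S, so n(H2S) = 0.19132 mol.
In step 2 the H2S:H2O ratio is 2:2, so n(H2O) = 0.19132 mol.
Mass of H2O = 0.19132 × 18.016 = 3.4467 g.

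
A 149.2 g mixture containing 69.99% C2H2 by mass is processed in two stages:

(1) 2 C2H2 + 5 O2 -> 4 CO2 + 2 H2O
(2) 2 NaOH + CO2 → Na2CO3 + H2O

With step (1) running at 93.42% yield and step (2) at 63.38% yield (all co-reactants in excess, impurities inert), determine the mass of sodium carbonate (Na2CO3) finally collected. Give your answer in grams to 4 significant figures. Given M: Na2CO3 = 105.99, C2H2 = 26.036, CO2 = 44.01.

503.4 g

Pure C2H2 = 149.2 × 0.6999 = 104.43 g.
n(C2H2) = 104.43 / 26.036 = 4.0108 mol.
Step 1 (C2H2:CO2 = 2:4): theoretical n(CO2) = 8.0216 mol; at 93.42% yield, n(CO2) = 7.4938 mol.
Step 2 (CO2:Na2CO3 = 1:1): theoretical n(Na2CO3) = 7.4938 mol, so theoretical mass = 7.4938 × 105.99 = 794.26 g.
At 63.38% yield, actual mass of Na2CO3 = 794.26 × 0.6338 = 503.41 g.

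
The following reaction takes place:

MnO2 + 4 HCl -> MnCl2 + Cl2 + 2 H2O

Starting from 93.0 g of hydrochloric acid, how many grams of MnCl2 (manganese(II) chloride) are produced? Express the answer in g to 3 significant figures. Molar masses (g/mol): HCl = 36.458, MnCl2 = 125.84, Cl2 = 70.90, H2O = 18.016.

80.3 g

n(HCl) = 93.00 g / 36.458 g/mol = 2.551 mol.
From the equation the HCl:MnCl2 mole ratio is 4:1, so n(MnCl2) = 2.551 × 1/4 = 0.6377 mol.
Mass of MnCl2 = 0.6377 mol × 125.84 g/mol = 80.25 g.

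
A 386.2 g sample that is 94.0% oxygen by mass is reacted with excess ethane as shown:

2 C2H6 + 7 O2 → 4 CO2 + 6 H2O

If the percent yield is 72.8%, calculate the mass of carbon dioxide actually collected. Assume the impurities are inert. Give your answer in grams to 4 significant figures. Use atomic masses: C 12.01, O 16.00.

207.7 g

Pure O2 available = 386.2 g × 0.940 = 363.03 g.
M(O2) = 2(16.00) = 32.00 g/mol.
M(CO2) = 12.01 + 2(16.00) = 44.01 g/mol.
n(O2) = 363.03 g / 32.00 g/mol = 11.345 mol.
From the equation the O2:CO2 mole ratio is 7:4, so n(CO2) = 11.345 × 4/7 = 6.4826 mol.
Mass of CO2 = 6.4826 mol × 44.01 g/mol = 285.30 g.
Actual mass collected = 285.30 g × 0.728 = 207.70 g.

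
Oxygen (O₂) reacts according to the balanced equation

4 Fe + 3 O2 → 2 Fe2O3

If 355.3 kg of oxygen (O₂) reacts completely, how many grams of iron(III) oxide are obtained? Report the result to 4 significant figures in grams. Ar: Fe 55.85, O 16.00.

M(O2) = 2(16.00) = 32.00 g/mol.
M(Fe2O3) = 2(55.85) + 3(16.00) = 159.70 g/mol.
Convert: 355.3 kg = 355300 g.
n(O2) = 355300 g / 32.00 g/mol = 11103 mol.
From the equation the O2:Fe2O3 mole ratio is 3:2, so n(Fe2O3) = 11103 × 2/3 = 7402.1 mol.
Mass of Fe2O3 = 7402.1 mol × 159.70 g/mol = 1.1821 × 10^6 g.

1182000 g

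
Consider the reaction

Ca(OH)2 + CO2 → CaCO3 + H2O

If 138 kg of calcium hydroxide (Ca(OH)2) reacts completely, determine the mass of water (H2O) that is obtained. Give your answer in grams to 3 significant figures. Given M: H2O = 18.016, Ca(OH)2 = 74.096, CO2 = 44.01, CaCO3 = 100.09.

33600 g

Convert: 138 kg = 138000 g.
n(Ca(OH)2) = 138000 g / 74.096 g/mol = 1862 mol.
From the equation the Ca(OH)2:H2O mole ratio is 1:1, so n(H2O) = 1862 × 1/1 = 1862 mol.
Mass of H2O = 1862 mol × 18.016 g/mol = 33550 g.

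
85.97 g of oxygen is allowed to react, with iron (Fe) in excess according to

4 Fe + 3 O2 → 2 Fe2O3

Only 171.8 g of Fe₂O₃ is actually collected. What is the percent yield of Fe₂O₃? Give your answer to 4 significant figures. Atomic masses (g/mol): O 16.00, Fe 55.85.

60.06 %

M(O2) = 2(16.00) = 32.00 g/mol.
M(Fe2O3) = 2(55.85) + 3(16.00) = 159.70 g/mol.
n(O2) = 85.970 g / 32.00 g/mol = 2.6866 mol.
From the equation the O2:Fe2O3 mole ratio is 3:2, so n(Fe2O3) = 2.6866 × 2/3 = 1.7910 mol.
Mass of Fe2O3 = 1.7910 mol × 159.70 g/mol = 286.03 g.
This is the theoretical yield. Percent yield = 171.8 g / 286.03 g × 100% = 60.064%.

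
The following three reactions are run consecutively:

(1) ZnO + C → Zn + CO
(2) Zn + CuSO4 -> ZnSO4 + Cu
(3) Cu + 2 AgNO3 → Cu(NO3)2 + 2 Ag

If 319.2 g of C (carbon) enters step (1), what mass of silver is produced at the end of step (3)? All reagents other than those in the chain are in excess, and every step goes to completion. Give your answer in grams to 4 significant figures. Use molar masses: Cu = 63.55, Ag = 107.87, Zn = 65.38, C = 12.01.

n(C) = 319.2 / 12.01 = 26.578 mol.
Reaction (1): C→Zn ratio 1:1 ⇒ n(Zn) = 26.578 mol.
Reaction (2): Zn→Cu ratio 1:1 ⇒ n(Cu) = 26.578 mol.
Reaction (3): Cu→Ag ratio 1:2 ⇒ n(Ag) = 53.156 mol.
Mass of Ag = 53.156 × 107.87 = 5733.9 g.

5734 g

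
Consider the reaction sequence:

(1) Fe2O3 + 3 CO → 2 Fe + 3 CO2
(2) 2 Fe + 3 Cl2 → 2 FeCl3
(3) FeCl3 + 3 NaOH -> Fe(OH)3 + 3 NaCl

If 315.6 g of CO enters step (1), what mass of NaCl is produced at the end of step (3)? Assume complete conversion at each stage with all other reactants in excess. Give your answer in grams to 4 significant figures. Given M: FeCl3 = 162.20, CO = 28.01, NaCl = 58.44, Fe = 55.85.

1317 g

n(CO) = 315.6 / 28.01 = 11.267 mol.
Reaction (1): CO→Fe ratio 3:2 ⇒ n(Fe) = 7.5116 mol.
Reaction (2): Fe→FeCl3 ratio 2:2 ⇒ n(FeCl3) = 7.5116 mol.
Reaction (3): FeCl3→NaCl ratio 1:3 ⇒ n(NaCl) = 22.535 mol.
Mass of NaCl = 22.535 × 58.44 = 1316.9 g.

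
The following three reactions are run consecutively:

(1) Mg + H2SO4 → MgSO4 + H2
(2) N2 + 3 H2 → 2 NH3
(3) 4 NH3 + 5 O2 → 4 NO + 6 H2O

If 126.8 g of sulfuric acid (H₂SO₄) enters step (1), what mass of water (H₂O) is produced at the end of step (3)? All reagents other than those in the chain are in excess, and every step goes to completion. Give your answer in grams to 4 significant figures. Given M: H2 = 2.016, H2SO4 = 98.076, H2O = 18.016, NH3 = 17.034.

n(H2SO4) = 126.8 / 98.076 = 1.2929 mol.
Reaction (1): H2SO4→H2 ratio 1:1 ⇒ n(H2) = 1.2929 mol.
Reaction (2): H2→NH3 ratio 3:2 ⇒ n(NH3) = 0.86192 mol.
Reaction (3): NH3→H2O ratio 4:6 ⇒ n(H2O) = 1.2929 mol.
Mass of H2O = 1.2929 × 18.016 = 23.292 g.

23.29 g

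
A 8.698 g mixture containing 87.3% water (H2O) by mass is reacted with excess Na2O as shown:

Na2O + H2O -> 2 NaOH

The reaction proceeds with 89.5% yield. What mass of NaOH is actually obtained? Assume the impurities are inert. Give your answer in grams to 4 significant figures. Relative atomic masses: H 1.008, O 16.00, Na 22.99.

30.18 g

Pure H2O available = 8.698 g × 0.873 = 7.5934 g.
M(H2O) = 2(1.008) + 16.00 = 18.016 g/mol.
M(NaOH) = 22.99 + 16.00 + 1.008 = 39.998 g/mol.
n(H2O) = 7.5934 g / 18.016 g/mol = 0.42148 mol.
From the equation the H2O:NaOH mole ratio is 1:2, so n(NaOH) = 0.42148 × 2/1 = 0.84296 mol.
Mass of NaOH = 0.84296 mol × 39.998 g/mol = 33.717 g.
Actual mass collected = 33.717 g × 0.895 = 30.176 g.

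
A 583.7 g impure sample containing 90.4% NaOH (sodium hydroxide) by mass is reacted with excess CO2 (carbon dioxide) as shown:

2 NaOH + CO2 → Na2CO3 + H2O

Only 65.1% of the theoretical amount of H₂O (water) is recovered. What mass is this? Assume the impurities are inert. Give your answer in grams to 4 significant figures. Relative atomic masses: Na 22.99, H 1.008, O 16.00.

Pure NaOH available = 583.7 g × 0.904 = 527.66 g.
M(NaOH) = 22.99 + 16.00 + 1.008 = 39.998 g/mol.
M(H2O) = 2(1.008) + 16.00 = 18.016 g/mol.
n(NaOH) = 527.66 g / 39.998 g/mol = 13.192 mol.
From the equation the NaOH:H2O mole ratio is 2:1, so n(H2O) = 13.192 × 1/2 = 6.5961 mol.
Mass of H2O = 6.5961 mol × 18.016 g/mol = 118.84 g.
Actual mass collected = 118.84 g × 0.651 = 77.362 g.

77.36 g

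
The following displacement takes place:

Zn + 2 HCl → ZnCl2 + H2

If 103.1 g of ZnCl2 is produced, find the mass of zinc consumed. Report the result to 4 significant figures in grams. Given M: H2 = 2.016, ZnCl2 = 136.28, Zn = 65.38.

49.46 g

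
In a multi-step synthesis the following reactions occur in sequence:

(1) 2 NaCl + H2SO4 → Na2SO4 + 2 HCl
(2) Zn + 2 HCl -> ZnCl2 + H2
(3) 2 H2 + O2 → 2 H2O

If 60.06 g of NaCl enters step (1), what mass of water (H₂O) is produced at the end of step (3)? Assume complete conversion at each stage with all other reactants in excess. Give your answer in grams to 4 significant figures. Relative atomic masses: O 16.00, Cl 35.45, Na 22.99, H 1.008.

9.258 g

M(NaCl) = 22.99 + 35.45 = 58.44 g/mol.
M(H2O) = 2(1.008) + 16.00 = 18.016 g/mol.
n(NaCl) = 60.06 / 58.44 = 1.0277 mol.
Reaction (1): NaCl→HCl ratio 2:2 ⇒ n(HCl) = 1.0277 mol.
Reaction (2): HCl→H2 ratio 2:1 ⇒ n(H2) = 0.51386 mol.
Reaction (3): H2→H2O ratio 2:2 ⇒ n(H2O) = 0.51386 mol.
Mass of H2O = 0.51386 × 18.016 = 9.2577 g.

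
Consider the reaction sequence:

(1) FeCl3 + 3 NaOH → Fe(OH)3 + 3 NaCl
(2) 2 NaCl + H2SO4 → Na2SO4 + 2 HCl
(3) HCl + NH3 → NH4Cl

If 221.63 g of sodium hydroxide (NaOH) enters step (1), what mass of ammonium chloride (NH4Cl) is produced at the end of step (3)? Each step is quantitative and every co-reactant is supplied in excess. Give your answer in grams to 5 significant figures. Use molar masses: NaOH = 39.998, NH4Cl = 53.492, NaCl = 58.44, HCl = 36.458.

n(NaOH) = 221.63 / 39.998 = 5.54103 mol.
Reaction (1): NaOH→NaCl ratio 3:3 ⇒ n(NaCl) = 5.54103 mol.
Reaction (2): NaCl→HCl ratio 2:2 ⇒ n(HCl) = 5.54103 mol.
Reaction (3): HCl→NH4Cl ratio 1:1 ⇒ n(NH4Cl) = 5.54103 mol.
Mass of NH4Cl = 5.54103 × 53.492 = 296.401 g.

296.40 g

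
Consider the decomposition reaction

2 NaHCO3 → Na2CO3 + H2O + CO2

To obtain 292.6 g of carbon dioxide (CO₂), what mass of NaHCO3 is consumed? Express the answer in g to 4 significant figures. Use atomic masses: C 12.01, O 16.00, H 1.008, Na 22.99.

1117 g

M(CO2) = 12.01 + 2(16.00) = 44.01 g/mol.
M(NaHCO3) = 22.99 + 1.008 + 12.01 + 3(16.00) = 84.008 g/mol.
n(CO2) = 292.60 g / 44.01 g/mol = 6.6485 mol.
From the equation the CO2:NaHCO3 mole ratio is 1:2, so n(NaHCO3) = 6.6485 × 2/1 = 13.297 mol.
Mass of NaHCO3 = 13.297 mol × 84.008 g/mol = 1117.1 g.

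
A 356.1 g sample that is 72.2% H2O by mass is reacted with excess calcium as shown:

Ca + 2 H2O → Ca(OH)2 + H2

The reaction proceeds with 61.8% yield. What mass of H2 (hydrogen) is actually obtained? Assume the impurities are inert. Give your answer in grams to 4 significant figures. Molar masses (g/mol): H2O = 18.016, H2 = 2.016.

8.890 g

Pure H2O available = 356.1 g × 0.722 = 257.10 g.
n(H2O) = 257.10 g / 18.016 g/mol = 14.271 mol.
From the equation the H2O:H2 mole ratio is 2:1, so n(H2) = 14.271 × 1/2 = 7.1354 mol.
Mass of H2 = 7.1354 mol × 2.016 g/mol = 14.385 g.
Actual mass collected = 14.385 g × 0.618 = 8.8900 g.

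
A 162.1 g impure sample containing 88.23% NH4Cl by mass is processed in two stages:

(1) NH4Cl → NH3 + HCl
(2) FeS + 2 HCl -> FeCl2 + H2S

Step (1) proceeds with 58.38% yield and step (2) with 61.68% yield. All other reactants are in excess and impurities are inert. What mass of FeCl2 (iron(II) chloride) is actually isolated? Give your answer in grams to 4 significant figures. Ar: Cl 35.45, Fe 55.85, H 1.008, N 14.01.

Pure NH4Cl = 162.1 × 0.8823 = 143.02 g.
M(NH4Cl) = 14.01 + 4(1.008) + 35.45 = 53.492 g/mol.
M(FeCl2) = 55.85 + 2(35.45) = 126.75 g/mol.
n(NH4Cl) = 143.02 / 53.492 = 2.6737 mol.
Step 1 (NH4Cl:HCl = 1:1): theoretical n(HCl) = 2.6737 mol; at 58.38% yield, n(HCl) = 1.5609 mol.
Step 2 (HCl:FeCl2 = 2:1): theoretical n(FeCl2) = 0.78045 mol, so theoretical mass = 0.78045 × 126.75 = 98.922 g.
At 61.68% yield, actual mass of FeCl2 = 98.922 × 0.6168 = 61.015 g.

61.02 g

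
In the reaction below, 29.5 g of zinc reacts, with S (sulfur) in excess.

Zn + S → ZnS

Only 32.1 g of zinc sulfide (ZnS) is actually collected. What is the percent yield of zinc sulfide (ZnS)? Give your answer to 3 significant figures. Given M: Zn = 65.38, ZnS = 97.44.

n(Zn) = 29.50 g / 65.38 g/mol = 0.4512 mol.
From the equation the Zn:ZnS mole ratio is 1:1, so n(ZnS) = 0.4512 × 1/1 = 0.4512 mol.
Mass of ZnS = 0.4512 mol × 97.44 g/mol = 43.97 g.
This is the theoretical yield. Percent yield = 32.1 g / 43.97 g × 100% = 73.01%.

73.0 %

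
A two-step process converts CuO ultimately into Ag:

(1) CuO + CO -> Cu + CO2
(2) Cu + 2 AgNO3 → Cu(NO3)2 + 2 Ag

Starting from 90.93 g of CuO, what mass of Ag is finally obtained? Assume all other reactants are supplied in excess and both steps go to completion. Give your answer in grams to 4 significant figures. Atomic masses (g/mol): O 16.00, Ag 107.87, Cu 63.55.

246.6 g

M(CuO) = 63.55 + 16.00 = 79.55 g/mol.
M(Ag) = 107.87 g/mol.
n(CuO) = 90.930 / 79.55 = 1.1431 mol.
Step 1 gives a 1:1 ratio of CuO to Cu, so n(Cu) = 1.1431 mol.
In step 2 the Cu:Ag ratio is 1:2, so n(Ag) = 2.2861 mol.
Mass of Ag = 2.2861 × 107.87 = 246.60 g.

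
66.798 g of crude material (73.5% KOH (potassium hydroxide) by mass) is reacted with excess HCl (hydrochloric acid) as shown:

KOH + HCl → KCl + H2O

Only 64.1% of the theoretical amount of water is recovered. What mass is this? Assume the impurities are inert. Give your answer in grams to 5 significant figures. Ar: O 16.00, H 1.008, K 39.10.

Pure KOH available = 66.798 g × 0.735 = 49.0965 g.
M(KOH) = 39.10 + 16.00 + 1.008 = 56.108 g/mol.
M(H2O) = 2(1.008) + 16.00 = 18.016 g/mol.
n(KOH) = 49.0965 g / 56.108 g/mol = 0.875036 mol.
From the equation the KOH:H2O mole ratio is 1:1, so n(H2O) = 0.875036 × 1/1 = 0.875036 mol.
Mass of H2O = 0.875036 mol × 18.016 g/mol = 15.7647 g.
Actual mass collected = 15.7647 g × 0.641 = 10.1051 g.

10.105 g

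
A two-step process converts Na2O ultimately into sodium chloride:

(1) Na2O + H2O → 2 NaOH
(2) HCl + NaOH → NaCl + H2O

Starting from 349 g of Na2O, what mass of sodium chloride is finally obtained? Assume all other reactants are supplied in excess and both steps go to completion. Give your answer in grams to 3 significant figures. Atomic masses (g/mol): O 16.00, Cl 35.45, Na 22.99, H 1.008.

658 g

M(Na2O) = 2(22.99) + 16.00 = 61.98 g/mol.
M(NaCl) = 22.99 + 35.45 = 58.44 g/mol.
n(Na2O) = 349.0 / 61.98 = 5.631 mol.
Step 1 gives a 1:2 ratio of Na2O to NaOH, so n(NaOH) = 11.26 mol.
In step 2 the NaOH:NaCl ratio is 1:1, so n(NaCl) = 11.26 mol.
Mass of NaCl = 11.26 × 58.44 = 658.1 g.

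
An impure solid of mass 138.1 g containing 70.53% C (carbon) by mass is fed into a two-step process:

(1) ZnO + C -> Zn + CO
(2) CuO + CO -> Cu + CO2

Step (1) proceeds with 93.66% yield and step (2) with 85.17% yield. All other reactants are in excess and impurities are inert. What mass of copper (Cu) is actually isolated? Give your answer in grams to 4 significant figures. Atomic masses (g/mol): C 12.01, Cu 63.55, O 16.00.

Pure C = 138.1 × 0.7053 = 97.402 g.
M(C) = 12.01 g/mol.
M(Cu) = 63.55 g/mol.
n(C) = 97.402 / 12.01 = 8.1101 mol.
Step 1 (C:CO = 1:1): theoretical n(CO) = 8.1101 mol; at 93.66% yield, n(CO) = 7.5959 mol.
Step 2 (CO:Cu = 1:1): theoretical n(Cu) = 7.5959 mol, so theoretical mass = 7.5959 × 63.55 = 482.72 g.
At 85.17% yield, actual mass of Cu = 482.72 × 0.8517 = 411.13 g.

411.1 g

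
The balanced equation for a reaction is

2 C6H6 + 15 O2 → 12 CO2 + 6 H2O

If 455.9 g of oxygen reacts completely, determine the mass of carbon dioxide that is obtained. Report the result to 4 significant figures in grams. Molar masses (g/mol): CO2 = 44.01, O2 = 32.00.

501.6 g

n(O2) = 455.90 g / 32.00 g/mol = 14.247 mol.
From the equation the O2:CO2 mole ratio is 15:12, so n(CO2) = 14.247 × 12/15 = 11.397 mol.
Mass of CO2 = 11.397 mol × 44.01 g/mol = 501.60 g.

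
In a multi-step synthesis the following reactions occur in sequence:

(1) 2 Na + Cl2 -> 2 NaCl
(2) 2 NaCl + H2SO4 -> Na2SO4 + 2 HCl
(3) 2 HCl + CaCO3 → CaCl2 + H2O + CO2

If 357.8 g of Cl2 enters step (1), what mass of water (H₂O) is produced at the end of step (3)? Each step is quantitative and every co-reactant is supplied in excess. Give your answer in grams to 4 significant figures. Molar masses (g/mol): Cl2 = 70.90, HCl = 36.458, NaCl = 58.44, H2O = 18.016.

90.92 g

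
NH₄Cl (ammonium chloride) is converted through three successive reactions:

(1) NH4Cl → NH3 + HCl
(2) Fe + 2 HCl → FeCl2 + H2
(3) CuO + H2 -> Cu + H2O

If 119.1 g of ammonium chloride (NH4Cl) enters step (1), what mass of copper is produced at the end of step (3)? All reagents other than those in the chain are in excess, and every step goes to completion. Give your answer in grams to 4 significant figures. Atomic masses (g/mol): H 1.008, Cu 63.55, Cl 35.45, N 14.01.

70.75 g

M(NH4Cl) = 14.01 + 4(1.008) + 35.45 = 53.492 g/mol.
M(Cu) = 63.55 g/mol.
n(NH4Cl) = 119.1 / 53.492 = 2.2265 mol.
Reaction (1): NH4Cl→HCl ratio 1:1 ⇒ n(HCl) = 2.2265 mol.
Reaction (2): HCl→H2 ratio 2:1 ⇒ n(H2) = 1.1133 mol.
Reaction (3): H2→Cu ratio 1:1 ⇒ n(Cu) = 1.1133 mol.
Mass of Cu = 1.1133 × 63.55 = 70.747 g.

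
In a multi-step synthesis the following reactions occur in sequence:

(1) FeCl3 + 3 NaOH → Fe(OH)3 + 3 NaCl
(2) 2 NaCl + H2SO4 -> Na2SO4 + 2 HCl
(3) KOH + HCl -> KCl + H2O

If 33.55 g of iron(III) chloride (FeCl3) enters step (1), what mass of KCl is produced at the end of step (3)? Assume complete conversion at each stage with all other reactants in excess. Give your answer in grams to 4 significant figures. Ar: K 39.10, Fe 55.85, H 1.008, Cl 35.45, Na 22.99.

M(FeCl3) = 55.85 + 3(35.45) = 162.20 g/mol.
M(KCl) = 39.10 + 35.45 = 74.55 g/mol.
n(FeCl3) = 33.55 / 162.20 = 0.20684 mol.
Reaction (1): FeCl3→NaCl ratio 1:3 ⇒ n(NaCl) = 0.62053 mol.
Reaction (2): NaCl→HCl ratio 2:2 ⇒ n(HCl) = 0.62053 mol.
Reaction (3): HCl→KCl ratio 1:1 ⇒ n(KCl) = 0.62053 mol.
Mass of KCl = 0.62053 × 74.55 = 46.261 g.

46.26 g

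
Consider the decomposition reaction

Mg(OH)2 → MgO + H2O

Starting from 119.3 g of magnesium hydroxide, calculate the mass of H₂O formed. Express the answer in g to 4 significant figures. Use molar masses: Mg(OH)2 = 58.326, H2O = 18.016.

36.85 g

n(Mg(OH)2) = 119.30 g / 58.326 g/mol = 2.0454 mol.
From the equation the Mg(OH)2:H2O mole ratio is 1:1, so n(H2O) = 2.0454 × 1/1 = 2.0454 mol.
Mass of H2O = 2.0454 mol × 18.016 g/mol = 36.850 g.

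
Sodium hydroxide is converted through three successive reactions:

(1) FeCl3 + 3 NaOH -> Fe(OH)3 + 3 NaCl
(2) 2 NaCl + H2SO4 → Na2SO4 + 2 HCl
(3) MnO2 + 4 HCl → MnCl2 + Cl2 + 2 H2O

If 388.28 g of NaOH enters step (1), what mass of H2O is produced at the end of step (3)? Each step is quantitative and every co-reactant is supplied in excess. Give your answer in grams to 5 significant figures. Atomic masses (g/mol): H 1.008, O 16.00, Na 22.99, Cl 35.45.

M(NaOH) = 22.99 + 16.00 + 1.008 = 39.998 g/mol.
M(H2O) = 2(1.008) + 16.00 = 18.016 g/mol.
n(NaOH) = 388.28 / 39.998 = 9.70749 mol.
Reaction (1): NaOH→NaCl ratio 3:3 ⇒ n(NaCl) = 9.70749 mol.
Reaction (2): NaCl→HCl ratio 2:2 ⇒ n(HCl) = 9.70749 mol.
Reaction (3): HCl→H2O ratio 4:2 ⇒ n(H2O) = 4.85374 mol.
Mass of H2O = 4.85374 × 18.016 = 87.4450 g.

87.445 g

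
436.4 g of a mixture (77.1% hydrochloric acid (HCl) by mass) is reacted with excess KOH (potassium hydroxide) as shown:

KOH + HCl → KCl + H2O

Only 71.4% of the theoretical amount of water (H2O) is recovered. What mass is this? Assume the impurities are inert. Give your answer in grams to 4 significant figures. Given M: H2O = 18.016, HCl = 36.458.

Pure HCl available = 436.4 g × 0.771 = 336.46 g.
n(HCl) = 336.46 g / 36.458 g/mol = 9.2288 mol.
From the equation the HCl:H2O mole ratio is 1:1, so n(H2O) = 9.2288 × 1/1 = 9.2288 mol.
Mass of H2O = 9.2288 mol × 18.016 g/mol = 166.27 g.
Actual mass collected = 166.27 g × 0.714 = 118.71 g.

118.7 g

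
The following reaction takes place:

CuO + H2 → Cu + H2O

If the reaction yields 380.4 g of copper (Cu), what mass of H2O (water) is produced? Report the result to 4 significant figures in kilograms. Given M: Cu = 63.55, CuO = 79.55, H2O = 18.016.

0.1078 kg

n(Cu) = 380.40 g / 63.55 g/mol = 5.9858 mol.
From the equation the Cu:H2O mole ratio is 1:1, so n(H2O) = 5.9858 × 1/1 = 5.9858 mol.
Mass of H2O = 5.9858 mol × 18.016 g/mol = 107.84 g.
Converting to kg: 107.84 g = 0.1078 kg.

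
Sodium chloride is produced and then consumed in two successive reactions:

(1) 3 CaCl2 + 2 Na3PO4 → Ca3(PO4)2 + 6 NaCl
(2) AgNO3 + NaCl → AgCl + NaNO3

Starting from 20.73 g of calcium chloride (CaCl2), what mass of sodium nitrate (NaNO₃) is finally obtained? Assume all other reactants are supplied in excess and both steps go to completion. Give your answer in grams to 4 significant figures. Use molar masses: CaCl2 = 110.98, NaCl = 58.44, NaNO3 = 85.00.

n(CaCl2) = 20.730 / 110.98 = 0.18679 mol.
Step 1 gives a 3:6 ratio of CaCl2 to NaCl, so n(NaCl) = 0.37358 mol.
In step 2 the NaCl:NaNO3 ratio is 1:1, so n(NaNO3) = 0.37358 mol.
Mass of NaNO3 = 0.37358 × 85.00 = 31.754 g.

31.75 g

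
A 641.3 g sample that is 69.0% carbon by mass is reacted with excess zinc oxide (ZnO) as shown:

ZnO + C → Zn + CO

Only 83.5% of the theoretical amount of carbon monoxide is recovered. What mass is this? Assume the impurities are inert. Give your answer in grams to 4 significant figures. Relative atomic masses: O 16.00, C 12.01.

861.7 g

Pure C available = 641.3 g × 0.690 = 442.50 g.
M(C) = 12.01 g/mol.
M(CO) = 12.01 + 16.00 = 28.01 g/mol.
n(C) = 442.50 g / 12.01 g/mol = 36.844 mol.
From the equation the C:CO mole ratio is 1:1, so n(CO) = 36.844 × 1/1 = 36.844 mol.
Mass of CO = 36.844 mol × 28.01 g/mol = 1032.0 g.
Actual mass collected = 1032.0 g × 0.835 = 861.72 g.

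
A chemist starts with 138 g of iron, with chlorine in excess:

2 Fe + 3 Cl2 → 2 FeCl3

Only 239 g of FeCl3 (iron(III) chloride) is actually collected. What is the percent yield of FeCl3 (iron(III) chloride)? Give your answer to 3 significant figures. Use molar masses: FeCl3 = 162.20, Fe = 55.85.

59.6 %

n(Fe) = 138.0 g / 55.85 g/mol = 2.471 mol.
From the equation the Fe:FeCl3 mole ratio is 2:2, so n(FeCl3) = 2.471 × 2/2 = 2.471 mol.
Mass of FeCl3 = 2.471 mol × 162.20 g/mol = 400.8 g.
This is the theoretical yield. Percent yield = 239 g / 400.8 g × 100% = 59.63%.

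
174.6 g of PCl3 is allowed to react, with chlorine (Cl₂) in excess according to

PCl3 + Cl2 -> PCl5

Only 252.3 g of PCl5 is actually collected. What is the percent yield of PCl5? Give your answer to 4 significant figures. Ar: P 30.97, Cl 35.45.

95.30 %

M(PCl3) = 30.97 + 3(35.45) = 137.32 g/mol.
M(PCl5) = 30.97 + 5(35.45) = 208.22 g/mol.
n(PCl3) = 174.60 g / 137.32 g/mol = 1.2715 mol.
From the equation the PCl3:PCl5 mole ratio is 1:1, so n(PCl5) = 1.2715 × 1/1 = 1.2715 mol.
Mass of PCl5 = 1.2715 mol × 208.22 g/mol = 264.75 g.
This is the theoretical yield. Percent yield = 252.3 g / 264.75 g × 100% = 95.298%.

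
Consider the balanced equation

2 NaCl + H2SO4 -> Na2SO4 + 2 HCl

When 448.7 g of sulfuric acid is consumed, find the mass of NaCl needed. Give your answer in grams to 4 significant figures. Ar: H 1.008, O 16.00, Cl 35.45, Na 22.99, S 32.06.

534.7 g

M(H2SO4) = 2(1.008) + 32.06 + 4(16.00) = 98.076 g/mol.
M(NaCl) = 22.99 + 35.45 = 58.44 g/mol.
n(H2SO4) = 448.70 g / 98.076 g/mol = 4.5750 mol.
From the equation the H2SO4:NaCl mole ratio is 1:2, so n(NaCl) = 4.5750 × 2/1 = 9.1500 mol.
Mass of NaCl = 9.1500 mol × 58.44 g/mol = 534.73 g.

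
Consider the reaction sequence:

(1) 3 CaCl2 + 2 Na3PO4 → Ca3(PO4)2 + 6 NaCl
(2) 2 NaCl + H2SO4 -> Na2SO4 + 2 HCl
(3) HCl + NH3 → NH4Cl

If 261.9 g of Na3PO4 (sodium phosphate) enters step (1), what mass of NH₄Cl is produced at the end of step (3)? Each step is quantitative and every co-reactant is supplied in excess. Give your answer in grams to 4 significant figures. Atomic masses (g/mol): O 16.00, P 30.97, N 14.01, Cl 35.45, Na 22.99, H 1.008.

256.4 g

M(Na3PO4) = 3(22.99) + 30.97 + 4(16.00) = 163.94 g/mol.
M(NH4Cl) = 14.01 + 4(1.008) + 35.45 = 53.492 g/mol.
n(Na3PO4) = 261.9 / 163.94 = 1.5975 mol.
Reaction (1): Na3PO4→NaCl ratio 2:6 ⇒ n(NaCl) = 4.7926 mol.
Reaction (2): NaCl→HCl ratio 2:2 ⇒ n(HCl) = 4.7926 mol.
Reaction (3): HCl→NH4Cl ratio 1:1 ⇒ n(NH4Cl) = 4.7926 mol.
Mass of NH4Cl = 4.7926 × 53.492 = 256.37 g.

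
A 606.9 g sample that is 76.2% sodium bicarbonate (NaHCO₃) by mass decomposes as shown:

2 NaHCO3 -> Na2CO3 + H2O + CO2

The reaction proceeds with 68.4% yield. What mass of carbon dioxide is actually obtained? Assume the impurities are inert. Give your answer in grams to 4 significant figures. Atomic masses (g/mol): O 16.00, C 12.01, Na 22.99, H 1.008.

82.86 g

Pure NaHCO3 available = 606.9 g × 0.762 = 462.46 g.
M(NaHCO3) = 22.99 + 1.008 + 12.01 + 3(16.00) = 84.008 g/mol.
M(CO2) = 12.01 + 2(16.00) = 44.01 g/mol.
n(NaHCO3) = 462.46 g / 84.008 g/mol = 5.5049 mol.
From the equation the NaHCO3:CO2 mole ratio is 2:1, so n(CO2) = 5.5049 × 1/2 = 2.7525 mol.
Mass of CO2 = 2.7525 mol × 44.01 g/mol = 121.14 g.
Actual mass collected = 121.14 g × 0.684 = 82.857 g.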